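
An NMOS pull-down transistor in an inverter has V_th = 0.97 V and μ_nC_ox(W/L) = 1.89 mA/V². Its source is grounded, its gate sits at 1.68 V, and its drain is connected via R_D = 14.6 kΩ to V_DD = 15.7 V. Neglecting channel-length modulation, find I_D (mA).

I_D = 0.476 mA

V_GS = V_G = 1.68 V, so V_ov = 1.68 − 0.97 = 0.71 V.
Assume saturation: I_D = ½ k_n V_ov² = 0.5 × 1.89 × 0.71² = 0.476 mA, giving V_DS = V_DD − I_D R_D = 15.7 − 0.476 × 14.6 = 8.74 V.
V_DS = 8.74 V ≥ V_ov = 0.71 V, confirming saturation.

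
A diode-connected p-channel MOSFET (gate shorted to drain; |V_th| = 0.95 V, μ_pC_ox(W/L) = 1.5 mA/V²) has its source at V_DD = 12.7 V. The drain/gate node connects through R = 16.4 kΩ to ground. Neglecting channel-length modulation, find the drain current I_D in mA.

I_D = 0.659 mA

With gate tied to drain, V_SG = V_SD ≥ V_SG − |V_th|, so the device is in saturation.
KCL at the drain: ½ k_p (V_SG − |V_th|)² = (V_DD − V_SG)/R.
Let x = V_SG − 0.95. Then 12.3 x² + x − 11.75 = 0, giving x = 0.938 V (positive root), so V_SG = 1.89 V.
I_D = (V_DD − V_SG)/R = (12.7 − 1.89) / 16.4 = 0.659 mA.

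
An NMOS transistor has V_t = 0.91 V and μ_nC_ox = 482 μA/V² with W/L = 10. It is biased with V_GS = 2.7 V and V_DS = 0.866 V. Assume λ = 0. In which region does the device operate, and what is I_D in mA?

k_n = μ_nC_ox · (W/L) = 4.82 mA/V².
V_ov = V_GS − V_t = 2.7 − 0.91 = 1.79 V.
Since V_DS = 0.866 V < V_ov = 1.79 V, the device is in the triode region.
I_D = k_n [V_ov · V_DS − ½ V_DS²] = 4.82 × [1.79 × 0.866 − 0.5 × 0.866²] = 5.66 mA.

Triode; I_D = 5.66 mA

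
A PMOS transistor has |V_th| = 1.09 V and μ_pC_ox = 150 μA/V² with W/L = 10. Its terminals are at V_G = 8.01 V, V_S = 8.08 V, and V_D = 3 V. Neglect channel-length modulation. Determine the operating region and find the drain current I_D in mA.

V_SG = V_S − V_G = 8.08 − 8.01 = 0.07 V; V_SD = V_S − V_D = 8.08 − 3 = 5.08 V.
V_SG = 0.07 V < |V_th| = 1.09 V, so the transistor is in cutoff.

Cutoff; I_D = 0 mA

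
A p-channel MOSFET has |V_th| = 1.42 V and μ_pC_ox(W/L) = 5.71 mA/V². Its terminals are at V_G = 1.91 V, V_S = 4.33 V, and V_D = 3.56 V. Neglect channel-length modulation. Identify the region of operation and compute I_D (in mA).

Triode; I_D = 2.70 mA

V_SG = V_S − V_G = 4.33 − 1.91 = 2.42 V; V_SD = V_S − V_D = 4.33 − 3.56 = 0.77 V.
V_ov = V_SG − |V_th| = 2.42 − 1.42 = 1 V.
Since V_SD = 0.77 V < V_ov = 1 V, the device is in the triode region.
I_D = k_p [V_ov · V_SD − ½ V_SD²] = 5.71 × [1 × 0.77 − 0.5 × 0.77²] = 2.7 mA.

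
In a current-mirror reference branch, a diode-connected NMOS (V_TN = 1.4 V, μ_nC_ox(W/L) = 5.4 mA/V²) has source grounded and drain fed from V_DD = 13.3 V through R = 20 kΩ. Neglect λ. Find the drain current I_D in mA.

With gate tied to drain, V_GS = V_DS ≥ V_GS − V_TN, so the device is in saturation.
KCL at the drain: ½ k_n (V_GS − V_TN)² = (V_DD − V_GS)/R.
Let x = V_GS − 1.4. Then 54 x² + x − 11.9 = 0, giving x = 0.46 V (positive root), so V_GS = 1.86 V.
I_D = (V_DD − V_GS)/R = (13.3 − 1.86) / 20 = 0.572 mA.

I_D = 0.572 mA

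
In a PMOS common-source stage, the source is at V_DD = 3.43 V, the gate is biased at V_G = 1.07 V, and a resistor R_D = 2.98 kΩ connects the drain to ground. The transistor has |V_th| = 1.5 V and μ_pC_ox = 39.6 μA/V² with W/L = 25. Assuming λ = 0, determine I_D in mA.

I_D = 0.366 mA

V_SG = V_DD − V_G = 3.43 − 1.07 = 2.36 V, so V_ov = 2.36 − 1.5 = 0.86 V.
k_p = μ_pC_ox · (W/L) = 0.99 mA/V².
Assume saturation: I_D = ½ k_p V_ov² = 0.5 × 0.99 × 0.86² = 0.366 mA, giving V_SD = V_DD − I_D R_D = 3.43 − 0.366 × 2.98 = 2.34 V.
V_SD = 2.34 V ≥ V_ov = 0.86 V, confirming saturation.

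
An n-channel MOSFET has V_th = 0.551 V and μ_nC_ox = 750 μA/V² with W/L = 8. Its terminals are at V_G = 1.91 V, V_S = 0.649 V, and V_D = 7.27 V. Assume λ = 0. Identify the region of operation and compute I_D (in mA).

Saturation; I_D = 1.51 mA

V_GS = V_G − V_S = 1.91 − 0.649 = 1.26 V; V_DS = V_D − V_S = 7.27 − 0.649 = 6.62 V.
k_n = μ_nC_ox · (W/L) = 6 mA/V².
V_ov = V_GS − V_th = 1.26 − 0.551 = 0.71 V.
Since V_DS = 6.62 V ≥ V_ov = 0.71 V, the device is in saturation.
I_D = ½ k_n V_ov² = 0.5 × 6 × 0.71² = 1.51 mA.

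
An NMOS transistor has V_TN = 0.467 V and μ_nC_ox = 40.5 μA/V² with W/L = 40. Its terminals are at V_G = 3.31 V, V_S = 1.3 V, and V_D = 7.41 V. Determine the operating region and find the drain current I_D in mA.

Saturation; I_D = 1.93 mA

V_GS = V_G − V_S = 3.31 − 1.3 = 2.01 V; V_DS = V_D − V_S = 7.41 − 1.3 = 6.11 V.
k_n = μ_nC_ox · (W/L) = 1.62 mA/V².
V_ov = V_GS − V_TN = 2.01 − 0.467 = 1.54 V.
Since V_DS = 6.11 V ≥ V_ov = 1.54 V, the device is in saturation.
I_D = ½ k_n V_ov² = 0.5 × 1.62 × 1.54² = 1.93 mA.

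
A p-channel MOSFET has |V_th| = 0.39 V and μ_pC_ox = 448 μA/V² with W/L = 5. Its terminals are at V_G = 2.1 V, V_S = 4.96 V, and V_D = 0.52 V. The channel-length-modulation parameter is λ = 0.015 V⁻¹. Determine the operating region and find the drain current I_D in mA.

Saturation; I_D = 7.29 mA

V_SG = V_S − V_G = 4.96 − 2.1 = 2.86 V; V_SD = V_S − V_D = 4.96 − 0.52 = 4.44 V.
k_p = μ_pC_ox · (W/L) = 2.24 mA/V².
V_ov = V_SG − |V_th| = 2.86 − 0.39 = 2.47 V.
Since V_SD = 4.44 V ≥ V_ov = 2.47 V, the device is in saturation.
I_D = ½ k_p V_ov² (1 + λ V_SD) = 0.5 × 2.24 × 2.47² × (1 + 0.015 × 4.44) = 7.29 mA.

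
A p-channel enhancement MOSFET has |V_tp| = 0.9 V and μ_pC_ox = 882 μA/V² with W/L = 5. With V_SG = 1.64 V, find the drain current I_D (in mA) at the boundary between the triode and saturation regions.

At the boundary V_SD = V_ov = V_SG − |V_tp| = 1.64 − 0.9 = 0.74 V.
k_p = μ_pC_ox · (W/L) = 4.41 mA/V².
I_D = ½ k_p V_ov² = 0.5 × 4.41 × 0.74² = 1.21 mA.

I_D = 1.21 mA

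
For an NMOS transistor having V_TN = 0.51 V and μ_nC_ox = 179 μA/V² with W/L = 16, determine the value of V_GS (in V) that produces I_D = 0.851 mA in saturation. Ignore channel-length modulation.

V_GS = 1.28 V

k_n = μ_nC_ox · (W/L) = 2.864 mA/V².
In saturation I_D = ½ k_n (V_GS − V_TN)², so V_GS − V_TN = √(2 I_D / k_n) = √(2 × 0.851 / 2.864) = 0.771 V.
V_GS = 0.51 + 0.771 = 1.28 V.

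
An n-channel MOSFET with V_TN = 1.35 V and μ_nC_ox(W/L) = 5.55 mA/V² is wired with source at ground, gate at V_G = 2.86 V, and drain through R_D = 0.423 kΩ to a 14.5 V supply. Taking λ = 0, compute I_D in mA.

V_GS = V_G = 2.86 V, so V_ov = 2.86 − 1.35 = 1.51 V.
Assume saturation: I_D = ½ k_n V_ov² = 0.5 × 5.55 × 1.51² = 6.33 mA, giving V_DS = V_DD − I_D R_D = 14.5 − 6.33 × 0.423 = 11.8 V.
V_DS = 11.8 V ≥ V_ov = 1.51 V, confirming saturation.

I_D = 6.33 mA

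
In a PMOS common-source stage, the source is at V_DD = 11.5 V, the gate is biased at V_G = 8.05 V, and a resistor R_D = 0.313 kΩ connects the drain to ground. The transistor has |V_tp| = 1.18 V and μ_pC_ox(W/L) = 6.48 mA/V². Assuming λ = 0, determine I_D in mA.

I_D = 16.7 mA

V_SG = V_DD − V_G = 11.5 − 8.05 = 3.45 V, so V_ov = 3.45 − 1.18 = 2.27 V.
Assume saturation: I_D = ½ k_p V_ov² = 0.5 × 6.48 × 2.27² = 16.7 mA, giving V_SD = V_DD − I_D R_D = 11.5 − 16.7 × 0.313 = 6.27 V.
V_SD = 6.27 V ≥ V_ov = 2.27 V, confirming saturation.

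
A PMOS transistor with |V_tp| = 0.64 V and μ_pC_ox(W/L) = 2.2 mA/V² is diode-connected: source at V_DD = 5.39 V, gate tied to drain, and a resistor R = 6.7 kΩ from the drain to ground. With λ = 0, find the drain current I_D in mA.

I_D = 0.599 mA

With gate tied to drain, V_SG = V_SD ≥ V_SG − |V_tp|, so the device is in saturation.
KCL at the drain: ½ k_p (V_SG − |V_tp|)² = (V_DD − V_SG)/R.
Let x = V_SG − 0.64. Then 7.37 x² + x − 4.75 = 0, giving x = 0.738 V (positive root), so V_SG = 1.38 V.
I_D = (V_DD − V_SG)/R = (5.39 − 1.38) / 6.7 = 0.599 mA.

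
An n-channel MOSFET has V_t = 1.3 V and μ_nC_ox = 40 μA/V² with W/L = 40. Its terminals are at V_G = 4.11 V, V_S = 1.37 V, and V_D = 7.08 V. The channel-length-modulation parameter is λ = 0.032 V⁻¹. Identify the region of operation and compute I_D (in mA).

V_GS = V_G − V_S = 4.11 − 1.37 = 2.74 V; V_DS = V_D − V_S = 7.08 − 1.37 = 5.71 V.
k_n = μ_nC_ox · (W/L) = 1.6 mA/V².
V_ov = V_GS − V_t = 2.74 − 1.3 = 1.44 V.
Since V_DS = 5.71 V ≥ V_ov = 1.44 V, the device is in saturation.
I_D = ½ k_n V_ov² (1 + λ V_DS) = 0.5 × 1.6 × 1.44² × (1 + 0.032 × 5.71) = 1.96 mA.

Saturation; I_D = 1.96 mA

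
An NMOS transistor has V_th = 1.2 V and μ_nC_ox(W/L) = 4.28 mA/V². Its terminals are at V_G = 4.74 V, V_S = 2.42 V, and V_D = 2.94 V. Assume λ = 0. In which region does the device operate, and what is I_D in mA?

Triode; I_D = 1.91 mA

V_GS = V_G − V_S = 4.74 − 2.42 = 2.32 V; V_DS = V_D − V_S = 2.94 − 2.42 = 0.52 V.
V_ov = V_GS − V_th = 2.32 − 1.2 = 1.12 V.
Since V_DS = 0.52 V < V_ov = 1.12 V, the device is in the triode region.
I_D = k_n [V_ov · V_DS − ½ V_DS²] = 4.28 × [1.12 × 0.52 − 0.5 × 0.52²] = 1.91 mA.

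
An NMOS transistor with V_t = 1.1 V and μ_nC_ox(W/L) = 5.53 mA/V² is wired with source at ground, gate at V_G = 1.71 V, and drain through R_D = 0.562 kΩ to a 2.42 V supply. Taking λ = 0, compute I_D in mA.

I_D = 1.03 mA

V_GS = V_G = 1.71 V, so V_ov = 1.71 − 1.1 = 0.61 V.
Assume saturation: I_D = ½ k_n V_ov² = 0.5 × 5.53 × 0.61² = 1.03 mA, giving V_DS = V_DD − I_D R_D = 2.42 − 1.03 × 0.562 = 1.84 V.
V_DS = 1.84 V ≥ V_ov = 0.61 V, confirming saturation.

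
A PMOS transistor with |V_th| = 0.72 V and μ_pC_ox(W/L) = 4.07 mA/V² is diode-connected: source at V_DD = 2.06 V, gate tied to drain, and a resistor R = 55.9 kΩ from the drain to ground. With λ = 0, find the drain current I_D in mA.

I_D = 0.0221 mA

With gate tied to drain, V_SG = V_SD ≥ V_SG − |V_th|, so the device is in saturation.
KCL at the drain: ½ k_p (V_SG − |V_th|)² = (V_DD − V_SG)/R.
Let x = V_SG − 0.72. Then 114 x² + x − 1.34 = 0, giving x = 0.104 V (positive root), so V_SG = 0.824 V.
I_D = (V_DD − V_SG)/R = (2.06 − 0.824) / 55.9 = 0.0221 mA.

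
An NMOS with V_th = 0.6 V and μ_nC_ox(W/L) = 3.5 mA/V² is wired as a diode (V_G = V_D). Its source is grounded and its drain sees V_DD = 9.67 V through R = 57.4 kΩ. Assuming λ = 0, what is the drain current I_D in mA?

I_D = 0.153 mA

With gate tied to drain, V_GS = V_DS ≥ V_GS − V_th, so the device is in saturation.
KCL at the drain: ½ k_n (V_GS − V_th)² = (V_DD − V_GS)/R.
Let x = V_GS − 0.6. Then 100 x² + x − 9.07 = 0, giving x = 0.296 V (positive root), so V_GS = 0.896 V.
I_D = (V_DD − V_GS)/R = (9.67 − 0.896) / 57.4 = 0.153 mA.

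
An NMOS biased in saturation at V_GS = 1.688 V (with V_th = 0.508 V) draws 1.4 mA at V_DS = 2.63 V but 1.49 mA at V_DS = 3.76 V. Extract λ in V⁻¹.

λ = 0.0669 V⁻¹

With V_GS fixed, I_D ∝ (1 + λ V_DS) in saturation, so I_D2/I_D1 = (1 + λ V_DS2)/(1 + λ V_DS1).
1.49/1.4 = 1.064 = (1 + 3.76 λ)/(1 + 2.63 λ).
Solving: λ (I_D1 V_DS2 − I_D2 V_DS1) = I_D2 − I_D1, so λ = (1.49 − 1.4) / (1.4 × 3.76 − 1.49 × 2.63) = 0.09 / 1.35 = 0.0669 V⁻¹.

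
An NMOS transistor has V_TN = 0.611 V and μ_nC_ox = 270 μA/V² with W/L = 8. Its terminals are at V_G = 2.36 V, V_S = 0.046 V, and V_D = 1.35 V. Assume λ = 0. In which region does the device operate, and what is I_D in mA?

V_GS = V_G − V_S = 2.36 − 0.046 = 2.31 V; V_DS = V_D − V_S = 1.35 − 0.046 = 1.3 V.
k_n = μ_nC_ox · (W/L) = 2.16 mA/V².
V_ov = V_GS − V_TN = 2.31 − 0.611 = 1.7 V.
Since V_DS = 1.3 V < V_ov = 1.7 V, the device is in the triode region.
I_D = k_n [V_ov · V_DS − ½ V_DS²] = 2.16 × [1.7 × 1.3 − 0.5 × 1.3²] = 2.96 mA.

Triode; I_D = 2.96 mA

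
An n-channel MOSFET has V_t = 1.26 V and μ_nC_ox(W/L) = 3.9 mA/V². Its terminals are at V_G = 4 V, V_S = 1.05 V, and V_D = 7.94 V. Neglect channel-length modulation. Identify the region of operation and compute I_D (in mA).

V_GS = V_G − V_S = 4 − 1.05 = 2.95 V; V_DS = V_D − V_S = 7.94 − 1.05 = 6.89 V.
V_ov = V_GS − V_t = 2.95 − 1.26 = 1.69 V.
Since V_DS = 6.89 V ≥ V_ov = 1.69 V, the device is in saturation.
I_D = ½ k_n V_ov² = 0.5 × 3.9 × 1.69² = 5.57 mA.

Saturation; I_D = 5.57 mA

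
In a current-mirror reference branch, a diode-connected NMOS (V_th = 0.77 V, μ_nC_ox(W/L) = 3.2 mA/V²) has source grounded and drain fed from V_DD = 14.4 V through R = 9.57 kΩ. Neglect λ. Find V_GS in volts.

V_GS = 1.68 V

With gate tied to drain, V_GS = V_DS ≥ V_GS − V_th, so the device is in saturation.
KCL at the drain: ½ k_n (V_GS − V_th)² = (V_DD − V_GS)/R.
Let x = V_GS − 0.77. Then 15.3 x² + x − 13.63 = 0, giving x = 0.911 V (positive root), so V_GS = 1.68 V.
I_D = (V_DD − V_GS)/R = (14.4 − 1.68) / 9.57 = 1.33 mA.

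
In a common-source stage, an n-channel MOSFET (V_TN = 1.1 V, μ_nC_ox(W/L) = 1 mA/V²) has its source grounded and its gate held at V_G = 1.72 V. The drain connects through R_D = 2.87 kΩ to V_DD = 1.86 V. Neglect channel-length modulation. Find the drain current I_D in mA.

I_D = 0.192 mA

V_GS = V_G = 1.72 V, so V_ov = 1.72 − 1.1 = 0.62 V.
Assume saturation: I_D = ½ k_n V_ov² = 0.5 × 1 × 0.62² = 0.192 mA, giving V_DS = V_DD − I_D R_D = 1.86 − 0.192 × 2.87 = 1.31 V.
V_DS = 1.31 V ≥ V_ov = 0.62 V, confirming saturation.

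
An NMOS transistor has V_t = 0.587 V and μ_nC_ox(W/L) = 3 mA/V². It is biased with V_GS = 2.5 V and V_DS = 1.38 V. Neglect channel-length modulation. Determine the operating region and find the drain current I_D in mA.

Triode; I_D = 5.06 mA

V_ov = V_GS − V_t = 2.5 − 0.587 = 1.91 V.
Since V_DS = 1.38 V < V_ov = 1.91 V, the device is in the triode region.
I_D = k_n [V_ov · V_DS − ½ V_DS²] = 3 × [1.91 × 1.38 − 0.5 × 1.38²] = 5.06 mA.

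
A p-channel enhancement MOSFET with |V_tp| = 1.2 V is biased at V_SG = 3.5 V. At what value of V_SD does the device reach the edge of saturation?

The boundary between triode and saturation is V_SD = V_SG − |V_tp| = V_ov.
V_ov = 3.5 − 1.2 = 2.3 V.

V_SD,sat = 2.30 V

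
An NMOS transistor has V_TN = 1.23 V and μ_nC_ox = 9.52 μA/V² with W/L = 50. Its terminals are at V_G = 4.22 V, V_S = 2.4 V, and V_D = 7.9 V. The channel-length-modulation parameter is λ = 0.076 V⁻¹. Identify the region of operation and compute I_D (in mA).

Saturation; I_D = 0.117 mA

V_GS = V_G − V_S = 4.22 − 2.4 = 1.82 V; V_DS = V_D − V_S = 7.9 − 2.4 = 5.5 V.
k_n = μ_nC_ox · (W/L) = 0.476 mA/V².
V_ov = V_GS − V_TN = 1.82 − 1.23 = 0.59 V.
Since V_DS = 5.5 V ≥ V_ov = 0.59 V, the device is in saturation.
I_D = ½ k_n V_ov² (1 + λ V_DS) = 0.5 × 0.476 × 0.59² × (1 + 0.076 × 5.5) = 0.117 mA.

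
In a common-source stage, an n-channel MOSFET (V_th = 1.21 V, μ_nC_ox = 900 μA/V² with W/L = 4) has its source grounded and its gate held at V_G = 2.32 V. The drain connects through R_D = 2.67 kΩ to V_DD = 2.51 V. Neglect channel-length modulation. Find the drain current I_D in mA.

I_D = 0.851 mA

V_GS = V_G = 2.32 V, so V_ov = 2.32 − 1.21 = 1.11 V.
k_n = μ_nC_ox · (W/L) = 3.6 mA/V².
Assume saturation: I_D = ½ k_n V_ov² = 0.5 × 3.6 × 1.11² = 2.22 mA, giving V_DS = V_DD − I_D R_D = 2.51 − 2.22 × 2.67 = -3.41 V.
But -3.41 V < V_ov = 1.11 V, so the device is actually in triode.
In triode I_D = k_n[V_ov V_DS − ½ V_DS²] and I_D = (V_DD − V_DS)/R_D. Equating: 4.81 V_DS² − 11.67 V_DS + 2.51 = 0, giving V_DS = 0.239 V (the root below V_ov).
I_D = (2.51 − 0.239) / 2.67 = 0.851 mA.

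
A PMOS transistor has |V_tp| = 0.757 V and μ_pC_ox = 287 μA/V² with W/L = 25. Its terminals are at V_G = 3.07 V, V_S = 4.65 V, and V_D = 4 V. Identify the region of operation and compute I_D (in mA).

Triode; I_D = 2.32 mA

V_SG = V_S − V_G = 4.65 − 3.07 = 1.58 V; V_SD = V_S − V_D = 4.65 − 4 = 0.65 V.
k_p = μ_pC_ox · (W/L) = 7.175 mA/V².
V_ov = V_SG − |V_tp| = 1.58 − 0.757 = 0.823 V.
Since V_SD = 0.65 V < V_ov = 0.823 V, the device is in the triode region.
I_D = k_p [V_ov · V_SD − ½ V_SD²] = 7.175 × [0.823 × 0.65 − 0.5 × 0.65²] = 2.32 mA.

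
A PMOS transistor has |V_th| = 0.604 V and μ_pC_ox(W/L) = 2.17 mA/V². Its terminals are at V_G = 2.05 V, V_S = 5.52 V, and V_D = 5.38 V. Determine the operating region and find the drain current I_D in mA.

V_SG = V_S − V_G = 5.52 − 2.05 = 3.47 V; V_SD = V_S − V_D = 5.52 − 5.38 = 0.14 V.
V_ov = V_SG − |V_th| = 3.47 − 0.604 = 2.87 V.
Since V_SD = 0.14 V < V_ov = 2.87 V, the device is in the triode region.
I_D = k_p [V_ov · V_SD − ½ V_SD²] = 2.17 × [2.87 × 0.14 − 0.5 × 0.14²] = 0.849 mA.

Triode; I_D = 0.849 mA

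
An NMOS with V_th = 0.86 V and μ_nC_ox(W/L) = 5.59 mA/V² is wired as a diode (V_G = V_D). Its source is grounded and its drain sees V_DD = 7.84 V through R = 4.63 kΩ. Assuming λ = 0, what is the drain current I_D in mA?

With gate tied to drain, V_GS = V_DS ≥ V_GS − V_th, so the device is in saturation.
KCL at the drain: ½ k_n (V_GS − V_th)² = (V_DD − V_GS)/R.
Let x = V_GS − 0.86. Then 12.9 x² + x − 6.98 = 0, giving x = 0.697 V (positive root), so V_GS = 1.56 V.
I_D = (V_DD − V_GS)/R = (7.84 − 1.56) / 4.63 = 1.36 mA.

I_D = 1.36 mA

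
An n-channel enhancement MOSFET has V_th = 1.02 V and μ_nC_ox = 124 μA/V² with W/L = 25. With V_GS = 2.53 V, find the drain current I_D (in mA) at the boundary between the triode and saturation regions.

I_D = 3.53 mA

At the boundary V_DS = V_ov = V_GS − V_th = 2.53 − 1.02 = 1.51 V.
k_n = μ_nC_ox · (W/L) = 3.1 mA/V².
I_D = ½ k_n V_ov² = 0.5 × 3.1 × 1.51² = 3.53 mA.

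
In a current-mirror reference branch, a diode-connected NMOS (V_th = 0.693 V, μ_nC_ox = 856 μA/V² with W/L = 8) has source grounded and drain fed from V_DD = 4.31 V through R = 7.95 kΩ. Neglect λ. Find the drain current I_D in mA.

I_D = 0.411 mA

With gate tied to drain, V_GS = V_DS ≥ V_GS − V_th, so the device is in saturation.
k_n = μ_nC_ox · (W/L) = 6.848 mA/V².
KCL at the drain: ½ k_n (V_GS − V_th)² = (V_DD − V_GS)/R.
Let x = V_GS − 0.693. Then 27.2 x² + x − 3.617 = 0, giving x = 0.347 V (positive root), so V_GS = 1.04 V.
I_D = (V_DD − V_GS)/R = (4.31 − 1.04) / 7.95 = 0.411 mA.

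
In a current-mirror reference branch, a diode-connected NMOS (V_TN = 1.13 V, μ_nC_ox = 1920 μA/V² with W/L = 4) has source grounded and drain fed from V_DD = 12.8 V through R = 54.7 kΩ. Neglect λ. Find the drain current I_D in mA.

I_D = 0.209 mA

With gate tied to drain, V_GS = V_DS ≥ V_GS − V_TN, so the device is in saturation.
k_n = μ_nC_ox · (W/L) = 7.68 mA/V².
KCL at the drain: ½ k_n (V_GS − V_TN)² = (V_DD − V_GS)/R.
Let x = V_GS − 1.13. Then 210 x² + x − 11.67 = 0, giving x = 0.233 V (positive root), so V_GS = 1.36 V.
I_D = (V_DD − V_GS)/R = (12.8 − 1.36) / 54.7 = 0.209 mA.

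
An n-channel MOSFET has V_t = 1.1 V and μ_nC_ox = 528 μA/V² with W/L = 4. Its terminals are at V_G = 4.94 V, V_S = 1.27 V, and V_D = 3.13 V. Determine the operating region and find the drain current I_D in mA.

V_GS = V_G − V_S = 4.94 − 1.27 = 3.67 V; V_DS = V_D − V_S = 3.13 − 1.27 = 1.86 V.
k_n = μ_nC_ox · (W/L) = 2.112 mA/V².
V_ov = V_GS − V_t = 3.67 − 1.1 = 2.57 V.
Since V_DS = 1.86 V < V_ov = 2.57 V, the device is in the triode region.
I_D = k_n [V_ov · V_DS − ½ V_DS²] = 2.112 × [2.57 × 1.86 − 0.5 × 1.86²] = 6.44 mA.

Triode; I_D = 6.44 mA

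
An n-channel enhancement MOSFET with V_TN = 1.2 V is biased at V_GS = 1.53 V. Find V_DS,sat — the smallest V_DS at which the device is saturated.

V_DS,sat = 0.330 V

The boundary between triode and saturation is V_DS = V_GS − V_TN = V_ov.
V_ov = 1.53 − 1.2 = 0.33 V.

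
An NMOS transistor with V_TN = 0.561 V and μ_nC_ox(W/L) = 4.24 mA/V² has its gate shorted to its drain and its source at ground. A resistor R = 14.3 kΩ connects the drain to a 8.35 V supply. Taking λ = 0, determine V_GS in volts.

With gate tied to drain, V_GS = V_DS ≥ V_GS − V_TN, so the device is in saturation.
KCL at the drain: ½ k_n (V_GS − V_TN)² = (V_DD − V_GS)/R.
Let x = V_GS − 0.561. Then 30.3 x² + x − 7.789 = 0, giving x = 0.491 V (positive root), so V_GS = 1.05 V.
I_D = (V_DD − V_GS)/R = (8.35 − 1.05) / 14.3 = 0.51 mA.

V_GS = 1.05 V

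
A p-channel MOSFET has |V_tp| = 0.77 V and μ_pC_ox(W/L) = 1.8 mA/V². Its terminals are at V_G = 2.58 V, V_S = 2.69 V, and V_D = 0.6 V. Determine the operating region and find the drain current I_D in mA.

V_SG = V_S − V_G = 2.69 − 2.58 = 0.11 V; V_SD = V_S − V_D = 2.69 − 0.6 = 2.09 V.
V_SG = 0.11 V < |V_tp| = 0.77 V, so the transistor is in cutoff.

Cutoff; I_D = 0 mA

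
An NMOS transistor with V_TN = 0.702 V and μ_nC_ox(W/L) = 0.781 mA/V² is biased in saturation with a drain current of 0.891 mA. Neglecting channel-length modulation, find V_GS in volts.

V_GS = 2.21 V

In saturation I_D = ½ k_n (V_GS − V_TN)², so V_GS − V_TN = √(2 I_D / k_n) = √(2 × 0.891 / 0.781) = 1.51 V.
V_GS = 0.702 + 1.51 = 2.21 V.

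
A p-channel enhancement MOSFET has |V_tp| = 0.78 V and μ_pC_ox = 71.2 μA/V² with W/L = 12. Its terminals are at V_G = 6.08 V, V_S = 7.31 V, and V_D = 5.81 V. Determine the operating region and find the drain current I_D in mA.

V_SG = V_S − V_G = 7.31 − 6.08 = 1.23 V; V_SD = V_S − V_D = 7.31 − 5.81 = 1.5 V.
k_p = μ_pC_ox · (W/L) = 0.8544 mA/V².
V_ov = V_SG − |V_tp| = 1.23 − 0.78 = 0.45 V.
Since V_SD = 1.5 V ≥ V_ov = 0.45 V, the device is in saturation.
I_D = ½ k_p V_ov² = 0.5 × 0.8544 × 0.45² = 0.0865 mA.

Saturation; I_D = 0.0865 mA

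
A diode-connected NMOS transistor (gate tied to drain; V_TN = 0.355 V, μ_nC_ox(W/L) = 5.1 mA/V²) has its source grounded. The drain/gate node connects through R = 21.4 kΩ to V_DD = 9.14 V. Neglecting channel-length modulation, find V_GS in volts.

V_GS = 0.747 V

With gate tied to drain, V_GS = V_DS ≥ V_GS − V_TN, so the device is in saturation.
KCL at the drain: ½ k_n (V_GS − V_TN)² = (V_DD − V_GS)/R.
Let x = V_GS − 0.355. Then 54.6 x² + x − 8.785 = 0, giving x = 0.392 V (positive root), so V_GS = 0.747 V.
I_D = (V_DD − V_GS)/R = (9.14 − 0.747) / 21.4 = 0.392 mA.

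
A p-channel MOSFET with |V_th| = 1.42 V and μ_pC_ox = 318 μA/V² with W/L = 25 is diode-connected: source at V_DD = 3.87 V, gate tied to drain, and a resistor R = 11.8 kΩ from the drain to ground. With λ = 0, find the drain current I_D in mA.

I_D = 0.189 mA

With gate tied to drain, V_SG = V_SD ≥ V_SG − |V_th|, so the device is in saturation.
k_p = μ_pC_ox · (W/L) = 7.95 mA/V².
KCL at the drain: ½ k_p (V_SG − |V_th|)² = (V_DD − V_SG)/R.
Let x = V_SG − 1.42. Then 46.9 x² + x − 2.45 = 0, giving x = 0.218 V (positive root), so V_SG = 1.64 V.
I_D = (V_DD − V_SG)/R = (3.87 − 1.64) / 11.8 = 0.189 mA.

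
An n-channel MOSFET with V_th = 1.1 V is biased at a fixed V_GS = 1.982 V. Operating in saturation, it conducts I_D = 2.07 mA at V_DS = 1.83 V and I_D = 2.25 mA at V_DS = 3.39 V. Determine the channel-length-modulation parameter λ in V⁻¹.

λ = 0.0621 V⁻¹

With V_GS fixed, I_D ∝ (1 + λ V_DS) in saturation, so I_D2/I_D1 = (1 + λ V_DS2)/(1 + λ V_DS1).
2.25/2.07 = 1.087 = (1 + 3.39 λ)/(1 + 1.83 λ).
Solving: λ (I_D1 V_DS2 − I_D2 V_DS1) = I_D2 − I_D1, so λ = (2.25 − 2.07) / (2.07 × 3.39 − 2.25 × 1.83) = 0.18 / 2.9 = 0.0621 V⁻¹.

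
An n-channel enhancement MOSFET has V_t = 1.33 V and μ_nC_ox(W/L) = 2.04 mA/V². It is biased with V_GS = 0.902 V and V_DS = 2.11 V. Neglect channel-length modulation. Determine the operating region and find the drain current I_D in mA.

Cutoff; I_D = 0 mA

V_GS = 0.902 V < V_t = 1.33 V, so the transistor is in cutoff.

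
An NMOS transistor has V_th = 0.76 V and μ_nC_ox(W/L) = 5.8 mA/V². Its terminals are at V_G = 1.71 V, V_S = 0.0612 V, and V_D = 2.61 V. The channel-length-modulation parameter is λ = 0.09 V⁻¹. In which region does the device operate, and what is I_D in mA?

Saturation; I_D = 2.82 mA

V_GS = V_G − V_S = 1.71 − 0.0612 = 1.65 V; V_DS = V_D − V_S = 2.61 − 0.0612 = 2.55 V.
V_ov = V_GS − V_th = 1.65 − 0.76 = 0.889 V.
Since V_DS = 2.55 V ≥ V_ov = 0.889 V, the device is in saturation.
I_D = ½ k_n V_ov² (1 + λ V_DS) = 0.5 × 5.8 × 0.889² × (1 + 0.09 × 2.55) = 2.82 mA.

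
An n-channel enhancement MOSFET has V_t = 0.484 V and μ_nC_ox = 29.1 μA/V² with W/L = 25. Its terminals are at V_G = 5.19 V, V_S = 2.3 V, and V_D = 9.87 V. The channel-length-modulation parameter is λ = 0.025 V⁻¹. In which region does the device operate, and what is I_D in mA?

Saturation; I_D = 2.50 mA

V_GS = V_G − V_S = 5.19 − 2.3 = 2.89 V; V_DS = V_D − V_S = 9.87 − 2.3 = 7.57 V.
k_n = μ_nC_ox · (W/L) = 0.7275 mA/V².
V_ov = V_GS − V_t = 2.89 − 0.484 = 2.41 V.
Since V_DS = 7.57 V ≥ V_ov = 2.41 V, the device is in saturation.
I_D = ½ k_n V_ov² (1 + λ V_DS) = 0.5 × 0.7275 × 2.41² × (1 + 0.025 × 7.57) = 2.5 mA.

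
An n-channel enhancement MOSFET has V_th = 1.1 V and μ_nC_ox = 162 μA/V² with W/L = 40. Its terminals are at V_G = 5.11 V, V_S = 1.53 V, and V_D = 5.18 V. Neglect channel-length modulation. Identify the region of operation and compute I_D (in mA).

Saturation; I_D = 19.9 mA

V_GS = V_G − V_S = 5.11 − 1.53 = 3.58 V; V_DS = V_D − V_S = 5.18 − 1.53 = 3.65 V.
k_n = μ_nC_ox · (W/L) = 6.48 mA/V².
V_ov = V_GS − V_th = 3.58 − 1.1 = 2.48 V.
Since V_DS = 3.65 V ≥ V_ov = 2.48 V, the device is in saturation.
I_D = ½ k_n V_ov² = 0.5 × 6.48 × 2.48² = 19.9 mA.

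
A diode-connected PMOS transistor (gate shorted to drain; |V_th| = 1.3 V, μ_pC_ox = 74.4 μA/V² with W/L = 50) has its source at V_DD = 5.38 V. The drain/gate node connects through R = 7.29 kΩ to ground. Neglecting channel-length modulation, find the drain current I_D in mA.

I_D = 0.489 mA

With gate tied to drain, V_SG = V_SD ≥ V_SG − |V_th|, so the device is in saturation.
k_p = μ_pC_ox · (W/L) = 3.72 mA/V².
KCL at the drain: ½ k_p (V_SG − |V_th|)² = (V_DD − V_SG)/R.
Let x = V_SG − 1.3. Then 13.6 x² + x − 4.08 = 0, giving x = 0.513 V (positive root), so V_SG = 1.81 V.
I_D = (V_DD − V_SG)/R = (5.38 − 1.81) / 7.29 = 0.489 mA.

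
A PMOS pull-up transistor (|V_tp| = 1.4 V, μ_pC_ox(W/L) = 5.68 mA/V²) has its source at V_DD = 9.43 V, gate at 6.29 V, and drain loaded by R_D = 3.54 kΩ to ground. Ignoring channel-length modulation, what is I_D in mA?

V_SG = V_DD − V_G = 9.43 − 6.29 = 3.14 V, so V_ov = 3.14 − 1.4 = 1.74 V.
Assume saturation: I_D = ½ k_p V_ov² = 0.5 × 5.68 × 1.74² = 8.6 mA, giving V_SD = V_DD − I_D R_D = 9.43 − 8.6 × 3.54 = -21 V.
But -21 V < V_ov = 1.74 V, so the device is actually in triode.
In triode I_D = k_p[V_ov V_SD − ½ V_SD²] and I_D = (V_DD − V_SD)/R_D. Equating: 10.1 V_SD² − 35.99 V_SD + 9.43 = 0, giving V_SD = 0.285 V (the root below V_ov).
I_D = (9.43 − 0.285) / 3.54 = 2.58 mA.

I_D = 2.58 mA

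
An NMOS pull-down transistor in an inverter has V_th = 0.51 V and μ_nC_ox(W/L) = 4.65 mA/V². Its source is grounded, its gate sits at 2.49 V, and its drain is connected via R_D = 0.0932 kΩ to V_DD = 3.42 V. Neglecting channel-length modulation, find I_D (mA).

V_GS = V_G = 2.49 V, so V_ov = 2.49 − 0.51 = 1.98 V.
Assume saturation: I_D = ½ k_n V_ov² = 0.5 × 4.65 × 1.98² = 9.11 mA, giving V_DS = V_DD − I_D R_D = 3.42 − 9.11 × 0.0932 = 2.57 V.
V_DS = 2.57 V ≥ V_ov = 1.98 V, confirming saturation.

I_D = 9.11 mA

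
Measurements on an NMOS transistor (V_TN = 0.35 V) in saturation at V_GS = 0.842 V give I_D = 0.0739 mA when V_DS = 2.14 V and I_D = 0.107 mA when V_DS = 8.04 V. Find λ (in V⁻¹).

λ = 0.0906 V⁻¹

With V_GS fixed, I_D ∝ (1 + λ V_DS) in saturation, so I_D2/I_D1 = (1 + λ V_DS2)/(1 + λ V_DS1).
0.107/0.0739 = 1.448 = (1 + 8.04 λ)/(1 + 2.14 λ).
Solving: λ (I_D1 V_DS2 − I_D2 V_DS1) = I_D2 − I_D1, so λ = (0.107 − 0.0739) / (0.0739 × 8.04 − 0.107 × 2.14) = 0.0331 / 0.365 = 0.0906 V⁻¹.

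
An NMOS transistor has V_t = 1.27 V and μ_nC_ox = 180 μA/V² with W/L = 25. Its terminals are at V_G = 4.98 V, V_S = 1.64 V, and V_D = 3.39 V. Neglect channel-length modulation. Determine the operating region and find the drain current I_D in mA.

Triode; I_D = 9.41 mA

V_GS = V_G − V_S = 4.98 − 1.64 = 3.34 V; V_DS = V_D − V_S = 3.39 − 1.64 = 1.75 V.
k_n = μ_nC_ox · (W/L) = 4.5 mA/V².
V_ov = V_GS − V_t = 3.34 − 1.27 = 2.07 V.
Since V_DS = 1.75 V < V_ov = 2.07 V, the device is in the triode region.
I_D = k_n [V_ov · V_DS − ½ V_DS²] = 4.5 × [2.07 × 1.75 − 0.5 × 1.75²] = 9.41 mA.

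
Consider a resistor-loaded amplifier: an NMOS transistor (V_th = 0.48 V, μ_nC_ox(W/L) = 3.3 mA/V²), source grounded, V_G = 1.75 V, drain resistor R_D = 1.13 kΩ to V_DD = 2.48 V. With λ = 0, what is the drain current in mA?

V_GS = V_G = 1.75 V, so V_ov = 1.75 − 0.48 = 1.27 V.
Assume saturation: I_D = ½ k_n V_ov² = 0.5 × 3.3 × 1.27² = 2.66 mA, giving V_DS = V_DD − I_D R_D = 2.48 − 2.66 × 1.13 = -0.527 V.
But -0.527 V < V_ov = 1.27 V, so the device is actually in triode.
In triode I_D = k_n[V_ov V_DS − ½ V_DS²] and I_D = (V_DD − V_DS)/R_D. Equating: 1.86 V_DS² − 5.736 V_DS + 2.48 = 0, giving V_DS = 0.52 V (the root below V_ov).
I_D = (2.48 − 0.52) / 1.13 = 1.73 mA.

I_D = 1.73 mA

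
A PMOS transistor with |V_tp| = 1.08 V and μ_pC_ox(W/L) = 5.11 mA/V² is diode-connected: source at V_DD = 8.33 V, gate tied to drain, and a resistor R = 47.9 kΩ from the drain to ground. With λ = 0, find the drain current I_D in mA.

I_D = 0.146 mA

With gate tied to drain, V_SG = V_SD ≥ V_SG − |V_tp|, so the device is in saturation.
KCL at the drain: ½ k_p (V_SG − |V_tp|)² = (V_DD − V_SG)/R.
Let x = V_SG − 1.08. Then 122 x² + x − 7.25 = 0, giving x = 0.239 V (positive root), so V_SG = 1.32 V.
I_D = (V_DD − V_SG)/R = (8.33 − 1.32) / 47.9 = 0.146 mA.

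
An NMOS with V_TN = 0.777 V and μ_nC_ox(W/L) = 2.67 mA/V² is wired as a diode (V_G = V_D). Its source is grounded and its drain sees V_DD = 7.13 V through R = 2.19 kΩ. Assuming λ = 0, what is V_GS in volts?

V_GS = 2.09 V

With gate tied to drain, V_GS = V_DS ≥ V_GS − V_TN, so the device is in saturation.
KCL at the drain: ½ k_n (V_GS − V_TN)² = (V_DD − V_GS)/R.
Let x = V_GS − 0.777. Then 2.92 x² + x − 6.353 = 0, giving x = 1.31 V (positive root), so V_GS = 2.09 V.
I_D = (V_DD − V_GS)/R = (7.13 − 2.09) / 2.19 = 2.3 mA.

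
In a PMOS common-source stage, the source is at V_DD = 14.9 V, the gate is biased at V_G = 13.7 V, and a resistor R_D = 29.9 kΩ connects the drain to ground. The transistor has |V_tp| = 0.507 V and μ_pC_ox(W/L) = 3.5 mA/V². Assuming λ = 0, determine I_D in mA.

V_SG = V_DD − V_G = 14.9 − 13.7 = 1.2 V, so V_ov = 1.2 − 0.507 = 0.693 V.
Assume saturation: I_D = ½ k_p V_ov² = 0.5 × 3.5 × 0.693² = 0.84 mA, giving V_SD = V_DD − I_D R_D = 14.9 − 0.84 × 29.9 = -10.2 V.
But -10.2 V < V_ov = 0.693 V, so the device is actually in triode.
In triode I_D = k_p[V_ov V_SD − ½ V_SD²] and I_D = (V_DD − V_SD)/R_D. Equating: 52.3 V_SD² − 73.52 V_SD + 14.9 = 0, giving V_SD = 0.246 V (the root below V_ov).
I_D = (14.9 − 0.246) / 29.9 = 0.49 mA.

I_D = 0.490 mA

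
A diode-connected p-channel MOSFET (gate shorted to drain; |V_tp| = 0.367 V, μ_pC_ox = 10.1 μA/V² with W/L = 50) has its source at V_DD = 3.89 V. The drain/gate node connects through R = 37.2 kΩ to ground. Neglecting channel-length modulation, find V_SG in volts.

With gate tied to drain, V_SG = V_SD ≥ V_SG − |V_tp|, so the device is in saturation.
k_p = μ_pC_ox · (W/L) = 0.505 mA/V².
KCL at the drain: ½ k_p (V_SG − |V_tp|)² = (V_DD − V_SG)/R.
Let x = V_SG − 0.367. Then 9.39 x² + x − 3.523 = 0, giving x = 0.562 V (positive root), so V_SG = 0.929 V.
I_D = (V_DD − V_SG)/R = (3.89 − 0.929) / 37.2 = 0.0796 mA.

V_SG = 0.929 V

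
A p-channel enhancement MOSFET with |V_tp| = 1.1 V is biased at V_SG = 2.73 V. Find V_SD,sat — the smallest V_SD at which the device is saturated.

The boundary between triode and saturation is V_SD = V_SG − |V_tp| = V_ov.
V_ov = 2.73 − 1.1 = 1.63 V.

V_SD,sat = 1.63 V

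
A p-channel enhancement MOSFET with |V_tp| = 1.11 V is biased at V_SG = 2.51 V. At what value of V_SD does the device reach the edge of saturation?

V_SD,sat = 1.40 V

The boundary between triode and saturation is V_SD = V_SG − |V_tp| = V_ov.
V_ov = 2.51 − 1.11 = 1.4 V.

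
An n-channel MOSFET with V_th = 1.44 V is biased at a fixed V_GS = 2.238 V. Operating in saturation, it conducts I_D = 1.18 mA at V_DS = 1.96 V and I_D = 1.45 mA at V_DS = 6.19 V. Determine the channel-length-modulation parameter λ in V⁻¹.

With V_GS fixed, I_D ∝ (1 + λ V_DS) in saturation, so I_D2/I_D1 = (1 + λ V_DS2)/(1 + λ V_DS1).
1.45/1.18 = 1.229 = (1 + 6.19 λ)/(1 + 1.96 λ).
Solving: λ (I_D1 V_DS2 − I_D2 V_DS1) = I_D2 − I_D1, so λ = (1.45 − 1.18) / (1.18 × 6.19 − 1.45 × 1.96) = 0.27 / 4.46 = 0.0605 V⁻¹.

λ = 0.0605 V⁻¹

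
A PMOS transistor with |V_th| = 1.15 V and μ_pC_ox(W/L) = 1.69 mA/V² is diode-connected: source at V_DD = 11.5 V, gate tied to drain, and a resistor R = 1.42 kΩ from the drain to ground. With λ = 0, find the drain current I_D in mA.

I_D = 5.49 mA

With gate tied to drain, V_SG = V_SD ≥ V_SG − |V_th|, so the device is in saturation.
KCL at the drain: ½ k_p (V_SG − |V_th|)² = (V_DD − V_SG)/R.
Let x = V_SG − 1.15. Then 1.2 x² + x − 10.35 = 0, giving x = 2.55 V (positive root), so V_SG = 3.7 V.
I_D = (V_DD − V_SG)/R = (11.5 − 3.7) / 1.42 = 5.49 mA.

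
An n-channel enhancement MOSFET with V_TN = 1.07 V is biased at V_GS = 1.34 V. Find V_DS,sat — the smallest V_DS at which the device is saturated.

V_DS,sat = 0.270 V

The boundary between triode and saturation is V_DS = V_GS − V_TN = V_ov.
V_ov = 1.34 − 1.07 = 0.27 V.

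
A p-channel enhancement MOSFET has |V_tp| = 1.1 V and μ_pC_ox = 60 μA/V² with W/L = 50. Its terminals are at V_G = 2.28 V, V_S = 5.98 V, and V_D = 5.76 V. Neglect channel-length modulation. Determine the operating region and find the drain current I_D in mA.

Triode; I_D = 1.64 mA

V_SG = V_S − V_G = 5.98 − 2.28 = 3.7 V; V_SD = V_S − V_D = 5.98 − 5.76 = 0.22 V.
k_p = μ_pC_ox · (W/L) = 3 mA/V².
V_ov = V_SG − |V_tp| = 3.7 − 1.1 = 2.6 V.
Since V_SD = 0.22 V < V_ov = 2.6 V, the device is in the triode region.
I_D = k_p [V_ov · V_SD − ½ V_SD²] = 3 × [2.6 × 0.22 − 0.5 × 0.22²] = 1.64 mA.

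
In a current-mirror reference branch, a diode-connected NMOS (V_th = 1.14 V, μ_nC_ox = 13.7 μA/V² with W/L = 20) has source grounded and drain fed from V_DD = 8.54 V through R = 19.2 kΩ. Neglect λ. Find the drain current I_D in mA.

I_D = 0.307 mA

With gate tied to drain, V_GS = V_DS ≥ V_GS − V_th, so the device is in saturation.
k_n = μ_nC_ox · (W/L) = 0.274 mA/V².
KCL at the drain: ½ k_n (V_GS − V_th)² = (V_DD − V_GS)/R.
Let x = V_GS − 1.14. Then 2.63 x² + x − 7.4 = 0, giving x = 1.5 V (positive root), so V_GS = 2.64 V.
I_D = (V_DD − V_GS)/R = (8.54 − 2.64) / 19.2 = 0.307 mA.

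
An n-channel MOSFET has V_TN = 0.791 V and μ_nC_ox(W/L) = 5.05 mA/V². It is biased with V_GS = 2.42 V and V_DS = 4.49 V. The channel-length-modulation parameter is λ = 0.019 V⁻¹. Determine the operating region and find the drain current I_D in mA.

Saturation; I_D = 7.27 mA

V_ov = V_GS − V_TN = 2.42 − 0.791 = 1.63 V.
Since V_DS = 4.49 V ≥ V_ov = 1.63 V, the device is in saturation.
I_D = ½ k_n V_ov² (1 + λ V_DS) = 0.5 × 5.05 × 1.63² × (1 + 0.019 × 4.49) = 7.27 mA.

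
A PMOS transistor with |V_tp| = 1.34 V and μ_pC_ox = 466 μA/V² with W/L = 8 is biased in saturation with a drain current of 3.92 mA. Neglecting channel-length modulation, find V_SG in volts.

k_p = μ_pC_ox · (W/L) = 3.728 mA/V².
In saturation I_D = ½ k_p (V_SG − |V_tp|)², so V_SG − |V_tp| = √(2 I_D / k_p) = √(2 × 3.92 / 3.728) = 1.45 V.
V_SG = 1.34 + 1.45 = 2.79 V.

V_SG = 2.79 V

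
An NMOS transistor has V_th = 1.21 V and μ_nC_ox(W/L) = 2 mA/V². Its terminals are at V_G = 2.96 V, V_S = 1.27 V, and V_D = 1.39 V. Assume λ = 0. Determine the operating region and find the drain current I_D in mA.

V_GS = V_G − V_S = 2.96 − 1.27 = 1.69 V; V_DS = V_D − V_S = 1.39 − 1.27 = 0.12 V.
V_ov = V_GS − V_th = 1.69 − 1.21 = 0.48 V.
Since V_DS = 0.12 V < V_ov = 0.48 V, the device is in the triode region.
I_D = k_n [V_ov · V_DS − ½ V_DS²] = 2 × [0.48 × 0.12 − 0.5 × 0.12²] = 0.101 mA.

Triode; I_D = 0.101 mA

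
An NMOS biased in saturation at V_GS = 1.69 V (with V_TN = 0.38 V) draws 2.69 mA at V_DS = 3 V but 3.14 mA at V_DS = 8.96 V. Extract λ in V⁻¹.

λ = 0.0306 V⁻¹

With V_GS fixed, I_D ∝ (1 + λ V_DS) in saturation, so I_D2/I_D1 = (1 + λ V_DS2)/(1 + λ V_DS1).
3.14/2.69 = 1.167 = (1 + 8.96 λ)/(1 + 3 λ).
Solving: λ (I_D1 V_DS2 − I_D2 V_DS1) = I_D2 − I_D1, so λ = (3.14 − 2.69) / (2.69 × 8.96 − 3.14 × 3) = 0.45 / 14.7 = 0.0306 V⁻¹.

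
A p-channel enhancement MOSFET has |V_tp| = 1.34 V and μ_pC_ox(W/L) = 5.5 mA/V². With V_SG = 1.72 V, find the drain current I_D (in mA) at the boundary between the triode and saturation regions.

At the boundary V_SD = V_ov = V_SG − |V_tp| = 1.72 − 1.34 = 0.38 V.
I_D = ½ k_p V_ov² = 0.5 × 5.5 × 0.38² = 0.397 mA.

I_D = 0.397 mA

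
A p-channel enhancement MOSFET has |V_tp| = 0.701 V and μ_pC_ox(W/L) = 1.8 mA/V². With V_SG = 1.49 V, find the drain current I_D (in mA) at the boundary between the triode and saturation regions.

At the boundary V_SD = V_ov = V_SG − |V_tp| = 1.49 − 0.701 = 0.789 V.
I_D = ½ k_p V_ov² = 0.5 × 1.8 × 0.789² = 0.56 mA.

I_D = 0.560 mA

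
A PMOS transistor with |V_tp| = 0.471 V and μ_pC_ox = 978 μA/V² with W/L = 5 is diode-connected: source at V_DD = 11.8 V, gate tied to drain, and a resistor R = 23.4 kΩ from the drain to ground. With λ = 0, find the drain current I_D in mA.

I_D = 0.465 mA

With gate tied to drain, V_SG = V_SD ≥ V_SG − |V_tp|, so the device is in saturation.
k_p = μ_pC_ox · (W/L) = 4.89 mA/V².
KCL at the drain: ½ k_p (V_SG − |V_tp|)² = (V_DD − V_SG)/R.
Let x = V_SG − 0.471. Then 57.2 x² + x − 11.33 = 0, giving x = 0.436 V (positive root), so V_SG = 0.907 V.
I_D = (V_DD − V_SG)/R = (11.8 − 0.907) / 23.4 = 0.465 mA.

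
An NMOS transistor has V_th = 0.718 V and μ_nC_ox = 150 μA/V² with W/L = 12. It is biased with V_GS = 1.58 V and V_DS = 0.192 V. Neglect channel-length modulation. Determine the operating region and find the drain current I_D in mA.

Triode; I_D = 0.265 mA

k_n = μ_nC_ox · (W/L) = 1.8 mA/V².
V_ov = V_GS − V_th = 1.58 − 0.718 = 0.862 V.
Since V_DS = 0.192 V < V_ov = 0.862 V, the device is in the triode region.
I_D = k_n [V_ov · V_DS − ½ V_DS²] = 1.8 × [0.862 × 0.192 − 0.5 × 0.192²] = 0.265 mA.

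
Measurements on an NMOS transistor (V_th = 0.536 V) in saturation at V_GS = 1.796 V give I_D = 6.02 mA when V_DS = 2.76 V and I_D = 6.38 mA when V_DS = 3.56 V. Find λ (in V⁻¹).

λ = 0.0942 V⁻¹

With V_GS fixed, I_D ∝ (1 + λ V_DS) in saturation, so I_D2/I_D1 = (1 + λ V_DS2)/(1 + λ V_DS1).
6.38/6.02 = 1.06 = (1 + 3.56 λ)/(1 + 2.76 λ).
Solving: λ (I_D1 V_DS2 − I_D2 V_DS1) = I_D2 − I_D1, so λ = (6.38 − 6.02) / (6.02 × 3.56 − 6.38 × 2.76) = 0.36 / 3.82 = 0.0942 V⁻¹.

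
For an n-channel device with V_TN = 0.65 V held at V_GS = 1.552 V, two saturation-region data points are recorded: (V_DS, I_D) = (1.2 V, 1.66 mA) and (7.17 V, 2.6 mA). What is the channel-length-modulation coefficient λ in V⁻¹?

With V_GS fixed, I_D ∝ (1 + λ V_DS) in saturation, so I_D2/I_D1 = (1 + λ V_DS2)/(1 + λ V_DS1).
2.6/1.66 = 1.566 = (1 + 7.17 λ)/(1 + 1.2 λ).
Solving: λ (I_D1 V_DS2 − I_D2 V_DS1) = I_D2 − I_D1, so λ = (2.6 − 1.66) / (1.66 × 7.17 − 2.6 × 1.2) = 0.94 / 8.78 = 0.107 V⁻¹.

λ = 0.107 V⁻¹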